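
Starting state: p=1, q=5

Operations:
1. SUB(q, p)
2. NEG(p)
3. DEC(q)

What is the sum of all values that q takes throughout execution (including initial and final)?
16

Values of q at each step:
Initial: q = 5
After step 1: q = 4
After step 2: q = 4
After step 3: q = 3
Sum = 5 + 4 + 4 + 3 = 16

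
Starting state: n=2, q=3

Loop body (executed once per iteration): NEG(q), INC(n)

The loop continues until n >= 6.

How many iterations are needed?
4

Tracing iterations:
Initial: n=2, q=3
After iteration 1: n=3, q=-3
After iteration 2: n=4, q=3
After iteration 3: n=5, q=-3
After iteration 4: n=6, q=3
n >= 6 now holds, so the loop exits after 4 iterations.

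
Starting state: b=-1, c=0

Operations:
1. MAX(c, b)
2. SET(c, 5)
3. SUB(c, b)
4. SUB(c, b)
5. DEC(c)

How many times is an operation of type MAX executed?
1

Counting MAX operations:
Step 1: MAX(c, b) ← MAX
Total: 1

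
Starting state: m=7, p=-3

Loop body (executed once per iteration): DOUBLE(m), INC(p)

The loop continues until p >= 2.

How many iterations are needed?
5

Tracing iterations:
Initial: m=7, p=-3
After iteration 1: m=14, p=-2
After iteration 2: m=28, p=-1
After iteration 3: m=56, p=0
After iteration 4: m=112, p=1
After iteration 5: m=224, p=2
p >= 2 now holds, so the loop exits after 5 iterations.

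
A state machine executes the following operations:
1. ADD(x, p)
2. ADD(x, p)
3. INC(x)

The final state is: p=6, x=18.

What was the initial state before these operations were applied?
p=6, x=5

Working backwards:
Final state: p=6, x=18
Before step 3 (INC(x)): p=6, x=17
Before step 2 (ADD(x, p)): p=6, x=11
Before step 1 (ADD(x, p)): p=6, x=5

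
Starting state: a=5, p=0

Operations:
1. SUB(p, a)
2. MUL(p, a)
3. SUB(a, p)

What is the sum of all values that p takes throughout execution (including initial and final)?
-55

Values of p at each step:
Initial: p = 0
After step 1: p = -5
After step 2: p = -25
After step 3: p = -25
Sum = 0 + -5 + -25 + -25 = -55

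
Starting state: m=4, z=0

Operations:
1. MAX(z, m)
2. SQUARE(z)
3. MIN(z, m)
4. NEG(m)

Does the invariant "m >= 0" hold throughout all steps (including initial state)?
No, violated after step 4

The invariant is violated after step 4.

State at each step:
Initial: m=4, z=0
After step 1: m=4, z=4
After step 2: m=4, z=16
After step 3: m=4, z=4
After step 4: m=-4, z=4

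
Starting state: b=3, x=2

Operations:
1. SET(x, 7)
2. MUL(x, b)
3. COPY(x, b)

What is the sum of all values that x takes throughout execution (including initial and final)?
33

Values of x at each step:
Initial: x = 2
After step 1: x = 7
After step 2: x = 21
After step 3: x = 3
Sum = 2 + 7 + 21 + 3 = 33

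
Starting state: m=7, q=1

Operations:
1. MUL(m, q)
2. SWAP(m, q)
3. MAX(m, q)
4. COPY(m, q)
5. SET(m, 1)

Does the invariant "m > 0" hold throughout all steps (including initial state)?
Yes

The invariant holds at every step.

State at each step:
Initial: m=7, q=1
After step 1: m=7, q=1
After step 2: m=1, q=7
After step 3: m=7, q=7
After step 4: m=7, q=7
After step 5: m=1, q=7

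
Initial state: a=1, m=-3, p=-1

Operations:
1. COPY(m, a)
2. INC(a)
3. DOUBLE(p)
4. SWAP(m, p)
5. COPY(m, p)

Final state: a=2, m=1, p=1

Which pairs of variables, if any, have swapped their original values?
None

Comparing initial and final values:
p: -1 → 1
a: 1 → 2
m: -3 → 1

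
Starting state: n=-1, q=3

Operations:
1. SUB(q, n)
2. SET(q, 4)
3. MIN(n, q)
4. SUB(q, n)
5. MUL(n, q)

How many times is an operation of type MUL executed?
1

Counting MUL operations:
Step 5: MUL(n, q) ← MUL
Total: 1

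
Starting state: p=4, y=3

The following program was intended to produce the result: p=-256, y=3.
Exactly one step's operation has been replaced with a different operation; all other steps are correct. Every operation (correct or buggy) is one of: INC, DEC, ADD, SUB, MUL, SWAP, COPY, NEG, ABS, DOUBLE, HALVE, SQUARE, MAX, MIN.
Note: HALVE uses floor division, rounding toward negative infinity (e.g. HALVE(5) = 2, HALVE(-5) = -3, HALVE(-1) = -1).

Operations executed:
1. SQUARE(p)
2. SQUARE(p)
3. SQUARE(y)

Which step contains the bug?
Step 3

Trace with buggy code:
Initial: p=4, y=3
After step 1: p=16, y=3
After step 2: p=256, y=3
After step 3: p=256, y=9
Actual final p=256, y=9 ≠ expected p=-256, y=3.
Step 3 is the only position where a single-operation replacement can produce the expected result.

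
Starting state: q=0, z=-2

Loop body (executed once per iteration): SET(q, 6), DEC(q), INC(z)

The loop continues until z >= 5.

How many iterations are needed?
7

Tracing iterations:
Initial: q=0, z=-2
After iteration 1: q=5, z=-1
After iteration 2: q=5, z=0
After iteration 3: q=5, z=1
After iteration 4: q=5, z=2
After iteration 5: q=5, z=3
After iteration 6: q=5, z=4
After iteration 7: q=5, z=5
z >= 5 now holds, so the loop exits after 7 iterations.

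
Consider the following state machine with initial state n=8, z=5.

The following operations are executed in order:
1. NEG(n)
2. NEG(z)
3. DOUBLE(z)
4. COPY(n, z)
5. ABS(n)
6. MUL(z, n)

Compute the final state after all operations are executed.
{n: 10, z: -100}

Step-by-step execution:
Initial: n=8, z=5
After step 1 (NEG(n)): n=-8, z=5
After step 2 (NEG(z)): n=-8, z=-5
After step 3 (DOUBLE(z)): n=-8, z=-10
After step 4 (COPY(n, z)): n=-10, z=-10
After step 5 (ABS(n)): n=10, z=-10
After step 6 (MUL(z, n)): n=10, z=-100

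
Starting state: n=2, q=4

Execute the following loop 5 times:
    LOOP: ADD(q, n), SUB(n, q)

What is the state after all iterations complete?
n=6, q=-2

Iteration trace:
Start: n=2, q=4
After iteration 1: n=-4, q=6
After iteration 2: n=-6, q=2
After iteration 3: n=-2, q=-4
After iteration 4: n=4, q=-6
After iteration 5: n=6, q=-2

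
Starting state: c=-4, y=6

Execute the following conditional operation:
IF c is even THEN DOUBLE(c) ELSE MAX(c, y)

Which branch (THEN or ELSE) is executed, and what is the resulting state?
Branch: THEN, Final state: c=-8, y=6

Evaluating condition: c is even
Condition is True, so THEN branch executes
After DOUBLE(c): c=-8, y=6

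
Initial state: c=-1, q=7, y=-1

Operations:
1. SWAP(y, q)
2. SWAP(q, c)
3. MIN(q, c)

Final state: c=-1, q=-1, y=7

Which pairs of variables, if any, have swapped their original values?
(q, y)

Comparing initial and final values:
q: 7 → -1
y: -1 → 7
c: -1 → -1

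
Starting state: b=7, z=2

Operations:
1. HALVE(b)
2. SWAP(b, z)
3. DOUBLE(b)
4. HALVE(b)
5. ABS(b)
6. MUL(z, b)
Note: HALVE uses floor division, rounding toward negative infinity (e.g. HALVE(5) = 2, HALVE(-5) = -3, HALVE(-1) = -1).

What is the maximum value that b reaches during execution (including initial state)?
7

Values of b at each step:
Initial: b = 7 ← maximum
After step 1: b = 3
After step 2: b = 2
After step 3: b = 4
After step 4: b = 2
After step 5: b = 2
After step 6: b = 2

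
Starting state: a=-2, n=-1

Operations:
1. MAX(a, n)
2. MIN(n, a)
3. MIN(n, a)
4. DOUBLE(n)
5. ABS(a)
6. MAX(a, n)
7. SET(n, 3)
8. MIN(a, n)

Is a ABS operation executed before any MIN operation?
No

First ABS: step 5
First MIN: step 2
Since 5 > 2, MIN comes first.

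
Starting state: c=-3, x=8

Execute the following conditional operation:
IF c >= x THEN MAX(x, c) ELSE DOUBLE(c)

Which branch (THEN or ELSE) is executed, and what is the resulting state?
Branch: ELSE, Final state: c=-6, x=8

Evaluating condition: c >= x
c = -3, x = 8
Condition is False, so ELSE branch executes
After DOUBLE(c): c=-6, x=8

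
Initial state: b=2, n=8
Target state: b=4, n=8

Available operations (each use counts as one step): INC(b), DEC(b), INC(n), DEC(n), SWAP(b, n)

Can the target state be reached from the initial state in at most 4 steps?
Yes

Path (2 steps): INC(b) → INC(b)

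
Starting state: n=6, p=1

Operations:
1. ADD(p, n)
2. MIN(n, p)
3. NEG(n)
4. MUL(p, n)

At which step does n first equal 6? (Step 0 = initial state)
Step 0

Tracing n:
Initial: n = 6 ← first occurrence
After step 1: n = 6
After step 2: n = 6
After step 3: n = -6
After step 4: n = -6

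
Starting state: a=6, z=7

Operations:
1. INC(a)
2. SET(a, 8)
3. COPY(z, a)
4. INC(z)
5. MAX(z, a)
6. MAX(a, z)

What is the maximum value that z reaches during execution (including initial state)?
9

Values of z at each step:
Initial: z = 7
After step 1: z = 7
After step 2: z = 7
After step 3: z = 8
After step 4: z = 9 ← maximum
After step 5: z = 9
After step 6: z = 9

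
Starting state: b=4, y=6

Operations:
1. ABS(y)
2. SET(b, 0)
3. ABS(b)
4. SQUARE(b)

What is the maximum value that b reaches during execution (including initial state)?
4

Values of b at each step:
Initial: b = 4 ← maximum
After step 1: b = 4
After step 2: b = 0
After step 3: b = 0
After step 4: b = 0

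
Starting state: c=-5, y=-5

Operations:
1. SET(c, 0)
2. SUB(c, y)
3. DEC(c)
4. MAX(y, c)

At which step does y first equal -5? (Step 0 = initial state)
Step 0

Tracing y:
Initial: y = -5 ← first occurrence
After step 1: y = -5
After step 2: y = -5
After step 3: y = -5
After step 4: y = 4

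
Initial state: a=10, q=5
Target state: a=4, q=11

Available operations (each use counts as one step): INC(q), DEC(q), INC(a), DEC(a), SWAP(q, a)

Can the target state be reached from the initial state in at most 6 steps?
Yes

Path (3 steps): DEC(q) → INC(a) → SWAP(q, a)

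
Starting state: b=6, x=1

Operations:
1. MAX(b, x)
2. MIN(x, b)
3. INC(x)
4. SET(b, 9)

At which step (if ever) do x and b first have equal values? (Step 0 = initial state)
Never

x and b never become equal during execution.

Comparing values at each step:
Initial: x=1, b=6
After step 1: x=1, b=6
After step 2: x=1, b=6
After step 3: x=2, b=6
After step 4: x=2, b=9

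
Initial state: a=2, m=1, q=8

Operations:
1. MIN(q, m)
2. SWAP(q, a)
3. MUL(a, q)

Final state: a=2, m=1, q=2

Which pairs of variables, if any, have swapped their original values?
None

Comparing initial and final values:
m: 1 → 1
a: 2 → 2
q: 8 → 2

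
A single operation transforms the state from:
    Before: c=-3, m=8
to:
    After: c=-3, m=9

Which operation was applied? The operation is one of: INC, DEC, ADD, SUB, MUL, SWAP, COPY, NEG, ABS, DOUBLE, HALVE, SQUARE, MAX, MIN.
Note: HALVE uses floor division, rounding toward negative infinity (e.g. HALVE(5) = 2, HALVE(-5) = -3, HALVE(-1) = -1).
INC(m)

Analyzing the change:
Before: c=-3, m=8
After: c=-3, m=9
Variable m changed from 8 to 9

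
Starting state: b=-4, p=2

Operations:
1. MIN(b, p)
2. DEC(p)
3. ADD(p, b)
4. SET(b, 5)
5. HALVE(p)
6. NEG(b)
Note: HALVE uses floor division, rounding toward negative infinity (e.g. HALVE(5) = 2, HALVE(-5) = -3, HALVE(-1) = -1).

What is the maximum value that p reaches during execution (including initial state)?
2

Values of p at each step:
Initial: p = 2 ← maximum
After step 1: p = 2
After step 2: p = 1
After step 3: p = -3
After step 4: p = -3
After step 5: p = -2
After step 6: p = -2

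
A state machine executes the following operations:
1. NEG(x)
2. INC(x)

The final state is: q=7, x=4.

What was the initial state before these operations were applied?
q=7, x=-3

Working backwards:
Final state: q=7, x=4
Before step 2 (INC(x)): q=7, x=3
Before step 1 (NEG(x)): q=7, x=-3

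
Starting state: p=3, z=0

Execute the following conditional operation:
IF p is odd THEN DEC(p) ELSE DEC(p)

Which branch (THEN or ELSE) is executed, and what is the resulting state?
Branch: THEN, Final state: p=2, z=0

Evaluating condition: p is odd
Condition is True, so THEN branch executes
After DEC(p): p=2, z=0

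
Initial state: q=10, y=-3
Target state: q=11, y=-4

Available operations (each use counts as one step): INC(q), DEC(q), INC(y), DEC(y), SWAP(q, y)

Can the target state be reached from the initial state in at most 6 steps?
Yes

Path (2 steps): INC(q) → DEC(y)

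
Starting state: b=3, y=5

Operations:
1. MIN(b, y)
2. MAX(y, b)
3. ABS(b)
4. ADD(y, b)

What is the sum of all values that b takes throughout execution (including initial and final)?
15

Values of b at each step:
Initial: b = 3
After step 1: b = 3
After step 2: b = 3
After step 3: b = 3
After step 4: b = 3
Sum = 3 + 3 + 3 + 3 + 3 = 15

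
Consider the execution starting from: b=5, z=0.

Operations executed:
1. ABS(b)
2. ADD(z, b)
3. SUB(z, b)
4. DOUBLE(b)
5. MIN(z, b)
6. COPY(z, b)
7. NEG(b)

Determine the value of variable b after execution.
b = -10

Tracing execution:
Step 1: ABS(b) → b = 5
Step 2: ADD(z, b) → b = 5
Step 3: SUB(z, b) → b = 5
Step 4: DOUBLE(b) → b = 10
Step 5: MIN(z, b) → b = 10
Step 6: COPY(z, b) → b = 10
Step 7: NEG(b) → b = -10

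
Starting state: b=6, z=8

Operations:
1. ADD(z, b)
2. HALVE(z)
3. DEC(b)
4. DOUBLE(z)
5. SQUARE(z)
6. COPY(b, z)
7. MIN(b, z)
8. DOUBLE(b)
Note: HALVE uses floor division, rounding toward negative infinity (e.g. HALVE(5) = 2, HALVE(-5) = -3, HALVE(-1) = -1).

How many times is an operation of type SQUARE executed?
1

Counting SQUARE operations:
Step 5: SQUARE(z) ← SQUARE
Total: 1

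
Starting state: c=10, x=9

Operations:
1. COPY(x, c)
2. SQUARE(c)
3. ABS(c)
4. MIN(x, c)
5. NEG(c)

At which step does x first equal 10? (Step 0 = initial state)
Step 1

Tracing x:
Initial: x = 9
After step 1: x = 10 ← first occurrence
After step 2: x = 10
After step 3: x = 10
After step 4: x = 10
After step 5: x = 10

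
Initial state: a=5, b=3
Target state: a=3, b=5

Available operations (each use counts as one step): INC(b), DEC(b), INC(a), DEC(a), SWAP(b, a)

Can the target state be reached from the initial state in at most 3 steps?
Yes

Path (1 step): SWAP(b, a)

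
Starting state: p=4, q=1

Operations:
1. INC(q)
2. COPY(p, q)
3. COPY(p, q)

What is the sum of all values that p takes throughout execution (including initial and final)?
12

Values of p at each step:
Initial: p = 4
After step 1: p = 4
After step 2: p = 2
After step 3: p = 2
Sum = 4 + 4 + 2 + 2 = 12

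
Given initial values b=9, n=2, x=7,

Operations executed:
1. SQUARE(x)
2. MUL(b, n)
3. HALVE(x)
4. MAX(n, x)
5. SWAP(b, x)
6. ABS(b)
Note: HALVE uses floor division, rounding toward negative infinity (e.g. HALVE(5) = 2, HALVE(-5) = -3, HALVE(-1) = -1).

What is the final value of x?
x = 18

Tracing execution:
Step 1: SQUARE(x) → x = 49
Step 2: MUL(b, n) → x = 49
Step 3: HALVE(x) → x = 24
Step 4: MAX(n, x) → x = 24
Step 5: SWAP(b, x) → x = 18
Step 6: ABS(b) → x = 18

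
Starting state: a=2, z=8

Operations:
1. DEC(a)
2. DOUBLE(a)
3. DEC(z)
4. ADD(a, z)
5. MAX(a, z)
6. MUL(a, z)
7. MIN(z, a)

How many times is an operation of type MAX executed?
1

Counting MAX operations:
Step 5: MAX(a, z) ← MAX
Total: 1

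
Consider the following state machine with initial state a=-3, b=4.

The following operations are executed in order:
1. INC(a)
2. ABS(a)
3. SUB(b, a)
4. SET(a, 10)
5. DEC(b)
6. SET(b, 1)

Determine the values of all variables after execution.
{a: 10, b: 1}

Step-by-step execution:
Initial: a=-3, b=4
After step 1 (INC(a)): a=-2, b=4
After step 2 (ABS(a)): a=2, b=4
After step 3 (SUB(b, a)): a=2, b=2
After step 4 (SET(a, 10)): a=10, b=2
After step 5 (DEC(b)): a=10, b=1
After step 6 (SET(b, 1)): a=10, b=1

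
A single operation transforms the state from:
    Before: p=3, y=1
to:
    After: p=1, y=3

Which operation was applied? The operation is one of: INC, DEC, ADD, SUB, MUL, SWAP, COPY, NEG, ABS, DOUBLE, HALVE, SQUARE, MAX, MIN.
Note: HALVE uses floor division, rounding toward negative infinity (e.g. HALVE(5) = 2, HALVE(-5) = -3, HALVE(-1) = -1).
SWAP(y, p)

Analyzing the change:
Before: p=3, y=1
After: p=1, y=3
Variable y changed from 1 to 3
Variable p changed from 3 to 1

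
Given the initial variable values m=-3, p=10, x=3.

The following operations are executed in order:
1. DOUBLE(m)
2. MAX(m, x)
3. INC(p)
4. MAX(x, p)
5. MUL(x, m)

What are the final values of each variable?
{m: 3, p: 11, x: 33}

Step-by-step execution:
Initial: m=-3, p=10, x=3
After step 1 (DOUBLE(m)): m=-6, p=10, x=3
After step 2 (MAX(m, x)): m=3, p=10, x=3
After step 3 (INC(p)): m=3, p=11, x=3
After step 4 (MAX(x, p)): m=3, p=11, x=11
After step 5 (MUL(x, m)): m=3, p=11, x=33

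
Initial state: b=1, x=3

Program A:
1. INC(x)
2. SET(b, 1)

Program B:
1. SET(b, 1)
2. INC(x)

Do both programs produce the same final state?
Yes

Program A final state: b=1, x=4
Program B final state: b=1, x=4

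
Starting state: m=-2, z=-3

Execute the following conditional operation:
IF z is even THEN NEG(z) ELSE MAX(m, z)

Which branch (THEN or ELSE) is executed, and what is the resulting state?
Branch: ELSE, Final state: m=-2, z=-3

Evaluating condition: z is even
Condition is False, so ELSE branch executes
After MAX(m, z): m=-2, z=-3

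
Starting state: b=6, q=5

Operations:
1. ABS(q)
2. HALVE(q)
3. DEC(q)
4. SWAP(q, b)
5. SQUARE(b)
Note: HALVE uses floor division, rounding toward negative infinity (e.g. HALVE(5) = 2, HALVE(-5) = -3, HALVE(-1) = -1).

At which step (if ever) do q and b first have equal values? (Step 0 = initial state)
Never

q and b never become equal during execution.

Comparing values at each step:
Initial: q=5, b=6
After step 1: q=5, b=6
After step 2: q=2, b=6
After step 3: q=1, b=6
After step 4: q=6, b=1
After step 5: q=6, b=1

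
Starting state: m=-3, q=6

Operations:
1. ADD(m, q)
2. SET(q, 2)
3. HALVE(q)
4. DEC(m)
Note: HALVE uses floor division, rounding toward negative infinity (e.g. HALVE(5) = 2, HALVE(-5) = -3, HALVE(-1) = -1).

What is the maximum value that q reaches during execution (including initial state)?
6

Values of q at each step:
Initial: q = 6 ← maximum
After step 1: q = 6
After step 2: q = 2
After step 3: q = 1
After step 4: q = 1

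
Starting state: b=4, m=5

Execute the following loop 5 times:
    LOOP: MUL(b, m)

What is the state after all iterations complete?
b=12500, m=5

Iteration trace:
Start: b=4, m=5
After iteration 1: b=20, m=5
After iteration 2: b=100, m=5
After iteration 3: b=500, m=5
After iteration 4: b=2500, m=5
After iteration 5: b=12500, m=5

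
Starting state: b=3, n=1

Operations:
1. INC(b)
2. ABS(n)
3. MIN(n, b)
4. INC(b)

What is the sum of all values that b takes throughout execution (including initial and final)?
20

Values of b at each step:
Initial: b = 3
After step 1: b = 4
After step 2: b = 4
After step 3: b = 4
After step 4: b = 5
Sum = 3 + 4 + 4 + 4 + 5 = 20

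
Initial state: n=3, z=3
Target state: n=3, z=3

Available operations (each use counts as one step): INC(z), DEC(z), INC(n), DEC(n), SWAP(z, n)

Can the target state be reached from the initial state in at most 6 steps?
Yes

Path (0 steps): 0 steps (already at target)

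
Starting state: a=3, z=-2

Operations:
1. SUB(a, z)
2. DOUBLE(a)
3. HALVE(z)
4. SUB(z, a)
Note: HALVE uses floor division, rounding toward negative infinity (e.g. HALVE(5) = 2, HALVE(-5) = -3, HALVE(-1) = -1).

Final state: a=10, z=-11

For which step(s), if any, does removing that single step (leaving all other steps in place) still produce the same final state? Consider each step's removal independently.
None - removing any single step changes the final result

Testing removal of each single step:
Without step 1: final = a=6, z=-7 (different)
Without step 2: final = a=5, z=-6 (different)
Without step 3: final = a=10, z=-12 (different)
Without step 4: final = a=10, z=-1 (different)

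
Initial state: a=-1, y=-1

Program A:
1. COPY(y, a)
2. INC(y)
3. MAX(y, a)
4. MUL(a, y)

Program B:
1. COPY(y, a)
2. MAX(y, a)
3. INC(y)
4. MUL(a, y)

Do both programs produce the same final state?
Yes

Program A final state: a=0, y=0
Program B final state: a=0, y=0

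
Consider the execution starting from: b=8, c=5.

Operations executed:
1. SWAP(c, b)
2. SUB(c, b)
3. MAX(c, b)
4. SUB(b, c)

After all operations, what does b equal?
b = 0

Tracing execution:
Step 1: SWAP(c, b) → b = 5
Step 2: SUB(c, b) → b = 5
Step 3: MAX(c, b) → b = 5
Step 4: SUB(b, c) → b = 0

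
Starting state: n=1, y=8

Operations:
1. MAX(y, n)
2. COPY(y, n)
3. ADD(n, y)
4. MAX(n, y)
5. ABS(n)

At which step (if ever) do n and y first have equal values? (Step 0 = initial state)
Step 2

n and y first become equal after step 2.

Comparing values at each step:
Initial: n=1, y=8
After step 1: n=1, y=8
After step 2: n=1, y=1 ← equal!
After step 3: n=2, y=1
After step 4: n=2, y=1
After step 5: n=2, y=1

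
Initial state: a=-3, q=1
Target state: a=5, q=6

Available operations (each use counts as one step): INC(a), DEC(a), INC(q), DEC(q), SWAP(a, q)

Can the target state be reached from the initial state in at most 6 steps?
No

The target state cannot be reached within 6 steps.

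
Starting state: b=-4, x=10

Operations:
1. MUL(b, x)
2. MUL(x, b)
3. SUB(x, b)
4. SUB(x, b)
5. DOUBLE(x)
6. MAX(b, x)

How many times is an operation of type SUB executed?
2

Counting SUB operations:
Step 3: SUB(x, b) ← SUB
Step 4: SUB(x, b) ← SUB
Total: 2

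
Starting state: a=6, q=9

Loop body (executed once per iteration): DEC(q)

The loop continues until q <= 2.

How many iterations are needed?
7

Tracing iterations:
Initial: a=6, q=9
After iteration 1: a=6, q=8
After iteration 2: a=6, q=7
After iteration 3: a=6, q=6
After iteration 4: a=6, q=5
After iteration 5: a=6, q=4
After iteration 6: a=6, q=3
After iteration 7: a=6, q=2
q <= 2 now holds, so the loop exits after 7 iterations.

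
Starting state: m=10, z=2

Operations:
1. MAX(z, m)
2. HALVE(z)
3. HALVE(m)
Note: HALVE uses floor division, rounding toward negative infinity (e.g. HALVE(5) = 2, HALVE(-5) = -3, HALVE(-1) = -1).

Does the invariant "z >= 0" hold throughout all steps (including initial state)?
Yes

The invariant holds at every step.

State at each step:
Initial: m=10, z=2
After step 1: m=10, z=10
After step 2: m=10, z=5
After step 3: m=5, z=5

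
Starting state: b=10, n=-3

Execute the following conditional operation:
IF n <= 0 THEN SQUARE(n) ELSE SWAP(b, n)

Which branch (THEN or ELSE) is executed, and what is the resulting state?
Branch: THEN, Final state: b=10, n=9

Evaluating condition: n <= 0
n = -3
Condition is True, so THEN branch executes
After SQUARE(n): b=10, n=9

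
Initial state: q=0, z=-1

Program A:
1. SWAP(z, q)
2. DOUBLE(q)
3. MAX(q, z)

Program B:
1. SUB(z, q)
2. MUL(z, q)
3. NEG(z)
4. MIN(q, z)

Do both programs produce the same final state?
Yes

Program A final state: q=0, z=0
Program B final state: q=0, z=0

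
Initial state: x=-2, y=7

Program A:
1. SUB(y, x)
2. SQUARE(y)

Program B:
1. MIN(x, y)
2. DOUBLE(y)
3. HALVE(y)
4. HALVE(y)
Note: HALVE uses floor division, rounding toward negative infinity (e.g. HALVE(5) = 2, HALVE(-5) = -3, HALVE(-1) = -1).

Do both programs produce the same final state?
No

Program A final state: x=-2, y=81
Program B final state: x=-2, y=3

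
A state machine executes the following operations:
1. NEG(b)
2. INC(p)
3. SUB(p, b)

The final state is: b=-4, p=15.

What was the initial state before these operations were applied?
b=4, p=10

Working backwards:
Final state: b=-4, p=15
Before step 3 (SUB(p, b)): b=-4, p=11
Before step 2 (INC(p)): b=-4, p=10
Before step 1 (NEG(b)): b=4, p=10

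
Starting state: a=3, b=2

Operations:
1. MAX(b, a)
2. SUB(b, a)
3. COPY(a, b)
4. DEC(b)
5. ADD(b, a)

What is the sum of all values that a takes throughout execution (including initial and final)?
9

Values of a at each step:
Initial: a = 3
After step 1: a = 3
After step 2: a = 3
After step 3: a = 0
After step 4: a = 0
After step 5: a = 0
Sum = 3 + 3 + 3 + 0 + 0 + 0 = 9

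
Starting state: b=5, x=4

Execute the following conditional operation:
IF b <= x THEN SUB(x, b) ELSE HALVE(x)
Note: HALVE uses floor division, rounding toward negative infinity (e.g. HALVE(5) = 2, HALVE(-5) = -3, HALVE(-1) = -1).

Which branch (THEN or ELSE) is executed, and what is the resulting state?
Branch: ELSE, Final state: b=5, x=2

Evaluating condition: b <= x
b = 5, x = 4
Condition is False, so ELSE branch executes
After HALVE(x): b=5, x=2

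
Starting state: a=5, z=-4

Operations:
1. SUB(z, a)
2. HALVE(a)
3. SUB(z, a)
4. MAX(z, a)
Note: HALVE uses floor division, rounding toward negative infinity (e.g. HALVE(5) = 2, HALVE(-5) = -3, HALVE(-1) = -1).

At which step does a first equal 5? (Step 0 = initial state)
Step 0

Tracing a:
Initial: a = 5 ← first occurrence
After step 1: a = 5
After step 2: a = 2
After step 3: a = 2
After step 4: a = 2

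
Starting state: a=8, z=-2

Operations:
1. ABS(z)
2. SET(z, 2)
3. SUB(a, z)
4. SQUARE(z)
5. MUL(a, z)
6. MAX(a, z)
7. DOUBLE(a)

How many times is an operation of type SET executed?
1

Counting SET operations:
Step 2: SET(z, 2) ← SET
Total: 1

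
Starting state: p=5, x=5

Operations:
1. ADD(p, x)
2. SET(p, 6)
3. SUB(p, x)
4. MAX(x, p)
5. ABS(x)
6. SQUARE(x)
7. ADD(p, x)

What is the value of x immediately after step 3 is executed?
x = 5

Tracing x through execution:
Initial: x = 5
After step 1 (ADD(p, x)): x = 5
After step 2 (SET(p, 6)): x = 5
After step 3 (SUB(p, x)): x = 5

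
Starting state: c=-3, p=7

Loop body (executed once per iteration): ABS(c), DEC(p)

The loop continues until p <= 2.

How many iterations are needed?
5

Tracing iterations:
Initial: c=-3, p=7
After iteration 1: c=3, p=6
After iteration 2: c=3, p=5
After iteration 3: c=3, p=4
After iteration 4: c=3, p=3
After iteration 5: c=3, p=2
p <= 2 now holds, so the loop exits after 5 iterations.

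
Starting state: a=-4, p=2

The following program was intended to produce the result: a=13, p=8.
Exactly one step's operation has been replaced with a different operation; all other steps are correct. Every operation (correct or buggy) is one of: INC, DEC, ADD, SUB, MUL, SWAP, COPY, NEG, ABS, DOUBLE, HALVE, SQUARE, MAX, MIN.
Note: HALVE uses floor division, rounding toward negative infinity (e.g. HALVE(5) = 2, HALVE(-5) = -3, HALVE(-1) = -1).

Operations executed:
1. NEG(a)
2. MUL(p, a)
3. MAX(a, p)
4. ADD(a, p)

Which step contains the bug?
Step 3

Trace with buggy code:
Initial: a=-4, p=2
After step 1: a=4, p=2
After step 2: a=4, p=8
After step 3: a=8, p=8
After step 4: a=16, p=8
Actual final a=16, p=8 ≠ expected a=13, p=8.
Step 3 is the only position where a single-operation replacement can produce the expected result.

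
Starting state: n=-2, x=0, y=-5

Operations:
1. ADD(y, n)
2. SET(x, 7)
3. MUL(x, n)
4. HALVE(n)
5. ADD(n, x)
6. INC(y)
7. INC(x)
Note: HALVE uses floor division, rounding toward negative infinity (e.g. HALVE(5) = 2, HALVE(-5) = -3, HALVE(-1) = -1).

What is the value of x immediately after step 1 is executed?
x = 0

Tracing x through execution:
Initial: x = 0
After step 1 (ADD(y, n)): x = 0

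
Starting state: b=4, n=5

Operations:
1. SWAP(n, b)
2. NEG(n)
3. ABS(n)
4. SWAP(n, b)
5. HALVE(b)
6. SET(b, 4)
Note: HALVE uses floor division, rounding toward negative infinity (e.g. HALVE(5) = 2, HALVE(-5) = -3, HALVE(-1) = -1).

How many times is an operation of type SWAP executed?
2

Counting SWAP operations:
Step 1: SWAP(n, b) ← SWAP
Step 4: SWAP(n, b) ← SWAP
Total: 2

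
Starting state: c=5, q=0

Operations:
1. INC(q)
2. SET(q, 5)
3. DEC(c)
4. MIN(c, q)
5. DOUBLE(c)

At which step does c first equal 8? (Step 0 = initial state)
Step 5

Tracing c:
Initial: c = 5
After step 1: c = 5
After step 2: c = 5
After step 3: c = 4
After step 4: c = 4
After step 5: c = 8 ← first occurrence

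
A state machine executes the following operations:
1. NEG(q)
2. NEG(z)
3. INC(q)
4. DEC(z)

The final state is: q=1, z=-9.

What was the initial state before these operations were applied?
q=0, z=8

Working backwards:
Final state: q=1, z=-9
Before step 4 (DEC(z)): q=1, z=-8
Before step 3 (INC(q)): q=0, z=-8
Before step 2 (NEG(z)): q=0, z=8
Before step 1 (NEG(q)): q=0, z=8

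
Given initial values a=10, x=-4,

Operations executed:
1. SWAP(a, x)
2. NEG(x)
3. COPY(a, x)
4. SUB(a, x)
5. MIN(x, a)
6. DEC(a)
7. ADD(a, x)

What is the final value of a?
a = -11

Tracing execution:
Step 1: SWAP(a, x) → a = -4
Step 2: NEG(x) → a = -4
Step 3: COPY(a, x) → a = -10
Step 4: SUB(a, x) → a = 0
Step 5: MIN(x, a) → a = 0
Step 6: DEC(a) → a = -1
Step 7: ADD(a, x) → a = -11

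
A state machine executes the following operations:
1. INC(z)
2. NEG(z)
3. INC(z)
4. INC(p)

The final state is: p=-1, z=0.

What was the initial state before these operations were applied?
p=-2, z=0

Working backwards:
Final state: p=-1, z=0
Before step 4 (INC(p)): p=-2, z=0
Before step 3 (INC(z)): p=-2, z=-1
Before step 2 (NEG(z)): p=-2, z=1
Before step 1 (INC(z)): p=-2, z=0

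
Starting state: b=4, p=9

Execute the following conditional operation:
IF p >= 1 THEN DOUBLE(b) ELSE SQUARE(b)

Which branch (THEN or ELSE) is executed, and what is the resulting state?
Branch: THEN, Final state: b=8, p=9

Evaluating condition: p >= 1
p = 9
Condition is True, so THEN branch executes
After DOUBLE(b): b=8, p=9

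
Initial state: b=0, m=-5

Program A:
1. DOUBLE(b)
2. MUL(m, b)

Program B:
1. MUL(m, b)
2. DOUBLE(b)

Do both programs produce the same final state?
Yes

Program A final state: b=0, m=0
Program B final state: b=0, m=0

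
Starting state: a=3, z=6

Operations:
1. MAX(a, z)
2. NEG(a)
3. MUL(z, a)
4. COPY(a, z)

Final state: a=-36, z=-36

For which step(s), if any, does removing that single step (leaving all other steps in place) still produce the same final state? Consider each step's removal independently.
None - removing any single step changes the final result

Testing removal of each single step:
Without step 1: final = a=-18, z=-18 (different)
Without step 2: final = a=36, z=36 (different)
Without step 3: final = a=6, z=6 (different)
Without step 4: final = a=-6, z=-36 (different)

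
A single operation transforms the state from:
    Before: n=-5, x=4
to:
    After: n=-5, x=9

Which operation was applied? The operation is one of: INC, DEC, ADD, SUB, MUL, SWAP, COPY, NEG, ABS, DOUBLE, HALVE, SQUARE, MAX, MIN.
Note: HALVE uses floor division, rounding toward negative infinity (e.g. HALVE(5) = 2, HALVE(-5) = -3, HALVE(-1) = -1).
SUB(x, n)

Analyzing the change:
Before: n=-5, x=4
After: n=-5, x=9
Variable x changed from 4 to 9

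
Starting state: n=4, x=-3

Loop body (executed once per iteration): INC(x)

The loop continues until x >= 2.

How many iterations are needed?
5

Tracing iterations:
Initial: n=4, x=-3
After iteration 1: n=4, x=-2
After iteration 2: n=4, x=-1
After iteration 3: n=4, x=0
After iteration 4: n=4, x=1
After iteration 5: n=4, x=2
x >= 2 now holds, so the loop exits after 5 iterations.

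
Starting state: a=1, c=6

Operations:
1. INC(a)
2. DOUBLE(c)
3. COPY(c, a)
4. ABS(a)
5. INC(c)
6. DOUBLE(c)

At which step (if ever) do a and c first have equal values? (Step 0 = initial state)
Step 3

a and c first become equal after step 3.

Comparing values at each step:
Initial: a=1, c=6
After step 1: a=2, c=6
After step 2: a=2, c=12
After step 3: a=2, c=2 ← equal!
After step 4: a=2, c=2 ← equal!
After step 5: a=2, c=3
After step 6: a=2, c=6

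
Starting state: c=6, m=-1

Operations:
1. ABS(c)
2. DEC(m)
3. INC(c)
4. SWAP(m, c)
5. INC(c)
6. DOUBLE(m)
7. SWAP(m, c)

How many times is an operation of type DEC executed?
1

Counting DEC operations:
Step 2: DEC(m) ← DEC
Total: 1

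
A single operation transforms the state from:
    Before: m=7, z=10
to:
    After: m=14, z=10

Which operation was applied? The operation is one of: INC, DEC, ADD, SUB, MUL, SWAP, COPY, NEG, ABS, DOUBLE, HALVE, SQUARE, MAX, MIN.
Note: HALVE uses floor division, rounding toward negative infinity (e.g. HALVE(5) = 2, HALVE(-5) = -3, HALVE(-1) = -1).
DOUBLE(m)

Analyzing the change:
Before: m=7, z=10
After: m=14, z=10
Variable m changed from 7 to 14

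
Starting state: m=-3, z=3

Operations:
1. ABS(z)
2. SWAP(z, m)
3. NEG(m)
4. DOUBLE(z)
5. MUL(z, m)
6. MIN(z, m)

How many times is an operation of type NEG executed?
1

Counting NEG operations:
Step 3: NEG(m) ← NEG
Total: 1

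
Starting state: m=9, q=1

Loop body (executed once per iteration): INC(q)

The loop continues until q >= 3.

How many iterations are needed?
2

Tracing iterations:
Initial: m=9, q=1
After iteration 1: m=9, q=2
After iteration 2: m=9, q=3
q >= 3 now holds, so the loop exits after 2 iterations.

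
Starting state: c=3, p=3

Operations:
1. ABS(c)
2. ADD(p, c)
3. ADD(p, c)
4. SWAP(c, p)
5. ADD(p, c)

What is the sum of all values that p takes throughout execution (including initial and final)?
36

Values of p at each step:
Initial: p = 3
After step 1: p = 3
After step 2: p = 6
After step 3: p = 9
After step 4: p = 3
After step 5: p = 12
Sum = 3 + 3 + 6 + 9 + 3 + 12 = 36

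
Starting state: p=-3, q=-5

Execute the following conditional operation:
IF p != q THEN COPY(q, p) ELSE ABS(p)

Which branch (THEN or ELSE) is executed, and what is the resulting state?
Branch: THEN, Final state: p=-3, q=-3

Evaluating condition: p != q
p = -3, q = -5
Condition is True, so THEN branch executes
After COPY(q, p): p=-3, q=-3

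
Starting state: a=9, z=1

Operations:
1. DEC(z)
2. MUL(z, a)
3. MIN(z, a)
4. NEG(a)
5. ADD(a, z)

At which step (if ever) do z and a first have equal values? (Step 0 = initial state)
Never

z and a never become equal during execution.

Comparing values at each step:
Initial: z=1, a=9
After step 1: z=0, a=9
After step 2: z=0, a=9
After step 3: z=0, a=9
After step 4: z=0, a=-9
After step 5: z=0, a=-9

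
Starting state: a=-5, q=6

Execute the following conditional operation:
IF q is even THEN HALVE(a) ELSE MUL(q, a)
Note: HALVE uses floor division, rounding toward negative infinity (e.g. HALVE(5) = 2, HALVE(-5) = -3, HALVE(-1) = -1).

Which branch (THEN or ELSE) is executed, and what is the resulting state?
Branch: THEN, Final state: a=-3, q=6

Evaluating condition: q is even
Condition is True, so THEN branch executes
After HALVE(a): a=-3, q=6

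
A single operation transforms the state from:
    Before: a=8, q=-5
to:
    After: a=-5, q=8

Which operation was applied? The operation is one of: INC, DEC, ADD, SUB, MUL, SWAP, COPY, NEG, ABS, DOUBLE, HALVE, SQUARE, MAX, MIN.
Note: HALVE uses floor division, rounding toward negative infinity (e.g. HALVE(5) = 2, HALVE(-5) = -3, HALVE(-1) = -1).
SWAP(q, a)

Analyzing the change:
Before: a=8, q=-5
After: a=-5, q=8
Variable q changed from -5 to 8
Variable a changed from 8 to -5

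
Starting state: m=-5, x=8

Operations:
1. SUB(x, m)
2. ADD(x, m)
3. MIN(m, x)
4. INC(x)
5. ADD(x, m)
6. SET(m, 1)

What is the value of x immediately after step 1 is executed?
x = 13

Tracing x through execution:
Initial: x = 8
After step 1 (SUB(x, m)): x = 13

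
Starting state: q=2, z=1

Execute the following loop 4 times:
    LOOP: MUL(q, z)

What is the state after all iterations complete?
q=2, z=1

Iteration trace:
Start: q=2, z=1
After iteration 1: q=2, z=1
After iteration 2: q=2, z=1
After iteration 3: q=2, z=1
After iteration 4: q=2, z=1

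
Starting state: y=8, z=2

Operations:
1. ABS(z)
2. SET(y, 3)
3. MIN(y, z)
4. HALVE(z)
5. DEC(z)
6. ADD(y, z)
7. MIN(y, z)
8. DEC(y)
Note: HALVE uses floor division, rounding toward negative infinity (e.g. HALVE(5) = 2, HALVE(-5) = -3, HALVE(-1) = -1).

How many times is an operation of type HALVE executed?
1

Counting HALVE operations:
Step 4: HALVE(z) ← HALVE
Total: 1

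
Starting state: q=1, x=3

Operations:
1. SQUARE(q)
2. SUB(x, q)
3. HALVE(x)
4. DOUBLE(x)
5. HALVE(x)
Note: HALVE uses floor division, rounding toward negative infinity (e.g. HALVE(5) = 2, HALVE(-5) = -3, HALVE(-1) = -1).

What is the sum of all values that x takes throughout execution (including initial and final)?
12

Values of x at each step:
Initial: x = 3
After step 1: x = 3
After step 2: x = 2
After step 3: x = 1
After step 4: x = 2
After step 5: x = 1
Sum = 3 + 3 + 2 + 1 + 2 + 1 = 12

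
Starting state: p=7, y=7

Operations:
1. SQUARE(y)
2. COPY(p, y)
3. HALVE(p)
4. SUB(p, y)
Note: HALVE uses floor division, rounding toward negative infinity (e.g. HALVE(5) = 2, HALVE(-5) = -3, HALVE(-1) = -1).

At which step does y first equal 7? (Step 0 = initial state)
Step 0

Tracing y:
Initial: y = 7 ← first occurrence
After step 1: y = 49
After step 2: y = 49
After step 3: y = 49
After step 4: y = 49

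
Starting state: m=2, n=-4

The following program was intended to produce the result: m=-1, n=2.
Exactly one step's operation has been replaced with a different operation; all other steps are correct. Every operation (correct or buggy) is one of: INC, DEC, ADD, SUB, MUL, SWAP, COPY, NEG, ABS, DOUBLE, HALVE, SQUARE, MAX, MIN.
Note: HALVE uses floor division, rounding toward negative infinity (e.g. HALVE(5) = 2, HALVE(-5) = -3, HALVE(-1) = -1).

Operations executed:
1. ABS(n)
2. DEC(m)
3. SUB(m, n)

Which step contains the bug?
Step 1

Trace with buggy code:
Initial: m=2, n=-4
After step 1: m=2, n=4
After step 2: m=1, n=4
After step 3: m=-3, n=4
Actual final m=-3, n=4 ≠ expected m=-1, n=2.
Step 1 is the only position where a single-operation replacement can produce the expected result.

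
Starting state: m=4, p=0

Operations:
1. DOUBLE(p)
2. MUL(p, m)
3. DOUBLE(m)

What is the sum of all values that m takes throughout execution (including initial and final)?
20

Values of m at each step:
Initial: m = 4
After step 1: m = 4
After step 2: m = 4
After step 3: m = 8
Sum = 4 + 4 + 4 + 8 = 20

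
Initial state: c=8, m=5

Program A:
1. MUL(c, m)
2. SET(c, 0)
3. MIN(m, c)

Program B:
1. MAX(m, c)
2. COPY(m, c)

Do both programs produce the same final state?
No

Program A final state: c=0, m=0
Program B final state: c=8, m=8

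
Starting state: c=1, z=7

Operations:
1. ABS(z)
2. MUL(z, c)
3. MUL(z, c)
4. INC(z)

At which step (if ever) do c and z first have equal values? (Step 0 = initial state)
Never

c and z never become equal during execution.

Comparing values at each step:
Initial: c=1, z=7
After step 1: c=1, z=7
After step 2: c=1, z=7
After step 3: c=1, z=7
After step 4: c=1, z=8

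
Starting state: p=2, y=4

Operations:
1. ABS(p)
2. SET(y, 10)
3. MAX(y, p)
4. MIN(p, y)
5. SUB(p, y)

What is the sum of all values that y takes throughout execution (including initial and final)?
48

Values of y at each step:
Initial: y = 4
After step 1: y = 4
After step 2: y = 10
After step 3: y = 10
After step 4: y = 10
After step 5: y = 10
Sum = 4 + 4 + 10 + 10 + 10 + 10 = 48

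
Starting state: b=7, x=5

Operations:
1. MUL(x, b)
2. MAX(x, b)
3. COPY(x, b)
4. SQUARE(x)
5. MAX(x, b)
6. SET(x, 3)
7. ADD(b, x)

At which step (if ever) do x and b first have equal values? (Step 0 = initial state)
Step 3

x and b first become equal after step 3.

Comparing values at each step:
Initial: x=5, b=7
After step 1: x=35, b=7
After step 2: x=35, b=7
After step 3: x=7, b=7 ← equal!
After step 4: x=49, b=7
After step 5: x=49, b=7
After step 6: x=3, b=7
After step 7: x=3, b=10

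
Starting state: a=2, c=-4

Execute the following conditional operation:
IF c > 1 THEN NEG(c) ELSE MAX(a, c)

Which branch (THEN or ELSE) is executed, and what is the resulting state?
Branch: ELSE, Final state: a=2, c=-4

Evaluating condition: c > 1
c = -4
Condition is False, so ELSE branch executes
After MAX(a, c): a=2, c=-4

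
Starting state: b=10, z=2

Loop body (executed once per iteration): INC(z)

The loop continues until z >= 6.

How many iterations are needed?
4

Tracing iterations:
Initial: b=10, z=2
After iteration 1: b=10, z=3
After iteration 2: b=10, z=4
After iteration 3: b=10, z=5
After iteration 4: b=10, z=6
z >= 6 now holds, so the loop exits after 4 iterations.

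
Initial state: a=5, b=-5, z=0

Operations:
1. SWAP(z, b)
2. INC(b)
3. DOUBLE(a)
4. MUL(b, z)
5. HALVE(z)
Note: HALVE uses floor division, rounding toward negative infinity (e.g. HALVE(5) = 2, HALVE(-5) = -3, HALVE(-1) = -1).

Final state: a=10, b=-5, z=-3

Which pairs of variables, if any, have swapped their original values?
None

Comparing initial and final values:
z: 0 → -3
a: 5 → 10
b: -5 → -5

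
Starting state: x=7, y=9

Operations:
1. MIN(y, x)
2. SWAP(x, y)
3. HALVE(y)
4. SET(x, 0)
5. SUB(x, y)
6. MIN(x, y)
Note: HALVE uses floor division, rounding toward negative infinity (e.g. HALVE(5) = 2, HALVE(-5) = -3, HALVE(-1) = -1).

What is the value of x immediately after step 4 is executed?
x = 0

Tracing x through execution:
Initial: x = 7
After step 1 (MIN(y, x)): x = 7
After step 2 (SWAP(x, y)): x = 7
After step 3 (HALVE(y)): x = 7
After step 4 (SET(x, 0)): x = 0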